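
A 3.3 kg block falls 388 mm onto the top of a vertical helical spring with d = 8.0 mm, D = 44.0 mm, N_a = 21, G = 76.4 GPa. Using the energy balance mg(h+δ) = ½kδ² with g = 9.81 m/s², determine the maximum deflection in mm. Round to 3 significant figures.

k = Gd⁴/(8D³N_a) = (76.4×10³)(8.0⁴)/(8·44.0³·21) = 21.867 N/mm
W = mg = 3.3 × 9.81 = 32.373 N
½kδ² − Wδ − Wh = 0 → δ = (W + √(W² + 2kWh))/k
δ = (32.373 + √(1048 + 549327))/21.867 = (32.373 + 741.87)/21.867 = 35.407 mm

35.4 mm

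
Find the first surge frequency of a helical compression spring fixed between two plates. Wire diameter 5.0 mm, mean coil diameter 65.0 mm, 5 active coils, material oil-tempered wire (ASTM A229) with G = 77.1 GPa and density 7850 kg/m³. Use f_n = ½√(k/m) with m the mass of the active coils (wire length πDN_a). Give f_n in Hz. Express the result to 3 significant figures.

k = Gd⁴/(8D³N_a) = (77.1×10³)(5.0⁴)/(8·65.0³·5) = 4.3867 N/mm = 4386.7 N/m
Wire length L = πDN_a = π·65.0·5 = 1021 mm
m = ρ·(πd²/4)·L = 7850 × 19.635×10⁻⁶ m² × 1.021 m = 0.15737 kg
f_n = ½√(k/m) = 0.5·√(4386.7/0.15737) = 0.5·√(27874) = 83.478 Hz

83.5 Hz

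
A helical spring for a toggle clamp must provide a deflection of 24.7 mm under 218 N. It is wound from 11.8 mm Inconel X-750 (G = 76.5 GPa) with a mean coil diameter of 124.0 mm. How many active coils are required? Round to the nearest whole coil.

11

Required rate k = F/δ = 218/24.7 = 8.8259 N/mm
N_a = Gd⁴/(8D³k) = (76.5×10³ × 11.8⁴)/(8 × 124.0³ × 8.8259)
    = 1.48316e+09 / 1.34622e+08 = 11.02 → 11 coils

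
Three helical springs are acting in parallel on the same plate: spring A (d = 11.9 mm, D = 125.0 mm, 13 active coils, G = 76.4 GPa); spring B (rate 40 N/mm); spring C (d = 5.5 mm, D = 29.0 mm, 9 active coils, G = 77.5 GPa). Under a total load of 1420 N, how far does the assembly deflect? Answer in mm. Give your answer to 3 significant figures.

16.1 mm

k_A = Gd⁴/(8D³N_a) = (76.4×10³)(11.9⁴)/(8·125.0³·13) = 7.5425 N/mm
k_C = Gd⁴/(8D³N_a) = (77.5×10³)(5.5⁴)/(8·29.0³·9) = 40.386 N/mm
Parallel: k_eq = 7.5425 + 40 + 40.386 = 87.928 N/mm
δ = F/k_eq = 1420/87.928 = 16.15 mm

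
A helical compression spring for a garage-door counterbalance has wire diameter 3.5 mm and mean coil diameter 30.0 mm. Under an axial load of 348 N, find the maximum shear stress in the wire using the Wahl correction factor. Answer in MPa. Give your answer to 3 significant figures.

Spring index C = D/d = 30.0/3.5 = 8.5714
K_W = (4C−1)/(4C−4) + 0.615/C = 33.286/30.286 + 0.0717 = 1.1708
τ₀ = 8FD/(πd³) = 8·348·30.0/(π·3.5³) = 83520/134.7 = 620.06 MPa
τ_max = K·τ₀ = 1.1708 × 620.06 = 725.97 MPa

726 MPa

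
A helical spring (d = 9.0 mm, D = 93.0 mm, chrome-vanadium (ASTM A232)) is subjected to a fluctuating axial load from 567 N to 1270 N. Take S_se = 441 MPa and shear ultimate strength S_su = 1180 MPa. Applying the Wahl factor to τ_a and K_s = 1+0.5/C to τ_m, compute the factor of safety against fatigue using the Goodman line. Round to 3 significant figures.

1.78

C = D/d = 93.0/9.0 = 10.3333; K_W = (4C−1)/(4C−4)+0.615/C = 1.1399; K_s = 1+0.5/C = 1.0484
F_a = (F_max−F_min)/2 = 351.5 N; F_m = (F_max+F_min)/2 = 918.5 N
τ_a = K_W·8F_aD/(πd³) = 1.1399 × 114.19 = 130.16 MPa
τ_m = K_s·8F_mD/(πd³) = 1.0484 × 298.38 = 312.82 MPa
Goodman: 1/n_f = τ_a/S_se + τ_m/S_su = 130.16/441 + 312.82/1180 = 0.29515 + 0.26510 = 0.56025
n_f = 1/0.56025 = 1.785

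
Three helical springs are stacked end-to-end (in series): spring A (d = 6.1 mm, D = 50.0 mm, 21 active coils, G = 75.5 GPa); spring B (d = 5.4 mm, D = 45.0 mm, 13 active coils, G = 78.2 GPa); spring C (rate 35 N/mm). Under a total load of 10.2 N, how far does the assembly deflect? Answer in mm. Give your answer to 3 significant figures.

3.79 mm

k_A = Gd⁴/(8D³N_a) = (75.5×10³)(6.1⁴)/(8·50.0³·21) = 4.9779 N/mm
k_B = Gd⁴/(8D³N_a) = (78.2×10³)(5.4⁴)/(8·45.0³·13) = 7.0163 N/mm
Series: 1/k_eq = 1/4.9779 + 1/7.0163 + 1/35 = 0.37198; k_eq = 2.6883 N/mm
δ = F/k_eq = 10.2/2.6883 = 3.7942 mm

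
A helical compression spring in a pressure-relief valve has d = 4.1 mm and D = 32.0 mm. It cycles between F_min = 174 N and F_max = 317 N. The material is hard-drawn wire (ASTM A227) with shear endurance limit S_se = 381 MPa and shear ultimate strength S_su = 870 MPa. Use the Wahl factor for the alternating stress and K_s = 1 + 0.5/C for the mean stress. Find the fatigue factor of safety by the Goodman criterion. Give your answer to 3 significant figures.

C = D/d = 32.0/4.1 = 7.8049; K_W = (4C−1)/(4C−4)+0.615/C = 1.1890; K_s = 1+0.5/C = 1.0641
F_a = (F_max−F_min)/2 = 71.5 N; F_m = (F_max+F_min)/2 = 245.5 N
τ_a = K_W·8F_aD/(πd³) = 1.1890 × 84.537 = 100.51 MPa
τ_m = K_s·8F_mD/(πd³) = 1.0641 × 290.26 = 308.86 MPa
Goodman: 1/n_f = τ_a/S_se + τ_m/S_su = 100.51/381 + 308.86/870 = 0.26382 + 0.35501 = 0.61883
n_f = 1/0.61883 = 1.616

1.62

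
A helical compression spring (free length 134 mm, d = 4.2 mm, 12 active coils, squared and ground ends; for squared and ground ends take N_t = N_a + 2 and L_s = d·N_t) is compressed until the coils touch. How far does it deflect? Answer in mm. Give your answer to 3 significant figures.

N_t = 14; L_s = 4.2·14 = 58.8 mm
δ_solid = L₀ − L_s = 134 − 58.8 = 75.2 mm

75.2 mm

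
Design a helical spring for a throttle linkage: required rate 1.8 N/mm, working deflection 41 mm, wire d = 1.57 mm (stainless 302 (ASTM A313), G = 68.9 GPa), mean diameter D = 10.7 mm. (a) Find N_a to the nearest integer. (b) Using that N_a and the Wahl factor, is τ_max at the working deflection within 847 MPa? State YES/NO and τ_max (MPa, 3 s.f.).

(a) 24 coils; (b) YES, τ_max = 626 MPa

N_a = Gd⁴/(8D³k) = (68.9×10³)(1.57⁴)/(8·10.7³·1.8) = 23.73 → N_a = 24
Actual rate k = Gd⁴/(8D³·24) = 1.7798 N/mm
Working load F = kδ = 1.7798·41 = 72.971 N
C = 10.7/1.57 = 6.8153; K_W = (4C−1)/(4C−4)+0.615/C = 1.2192
τ_max = K_W·8FD/(πd³) = 1.2192·513.78 = 626.4 MPa
τ_max ≤ 847 MPa → acceptable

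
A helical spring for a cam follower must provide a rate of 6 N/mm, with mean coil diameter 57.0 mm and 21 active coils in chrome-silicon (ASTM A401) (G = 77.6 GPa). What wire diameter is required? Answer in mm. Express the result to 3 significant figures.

d = (8D³N_a·k / G)^(1/4) = (8·57.0³·21·6 / (77.6×10³))^0.25
  = (2405.6)^0.25 = 7.0034 mm

7.00 mm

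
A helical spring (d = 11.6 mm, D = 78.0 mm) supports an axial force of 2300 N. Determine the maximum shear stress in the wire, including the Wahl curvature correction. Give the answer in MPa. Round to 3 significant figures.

Spring index C = D/d = 78.0/11.6 = 6.7241
K_W = (4C−1)/(4C−4) + 0.615/C = 25.897/22.897 + 0.0915 = 1.2225
τ₀ = 8FD/(πd³) = 8·2300·78.0/(π·11.6³) = 1.4352e+06/4903.7 = 292.68 MPa
τ_max = K·τ₀ = 1.2225 × 292.68 = 357.79 MPa

358 MPa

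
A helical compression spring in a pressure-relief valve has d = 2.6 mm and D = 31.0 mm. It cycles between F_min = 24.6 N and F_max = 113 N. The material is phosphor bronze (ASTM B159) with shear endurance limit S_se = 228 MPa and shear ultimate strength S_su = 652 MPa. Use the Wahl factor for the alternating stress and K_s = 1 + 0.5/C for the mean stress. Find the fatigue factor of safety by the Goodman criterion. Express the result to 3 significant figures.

0.681

C = D/d = 31.0/2.6 = 11.9231; K_W = (4C−1)/(4C−4)+0.615/C = 1.1202; K_s = 1+0.5/C = 1.0419
F_a = (F_max−F_min)/2 = 44.2 N; F_m = (F_max+F_min)/2 = 68.8 N
τ_a = K_W·8F_aD/(πd³) = 1.1202 × 198.52 = 222.39 MPa
τ_m = K_s·8F_mD/(πd³) = 1.0419 × 309.01 = 321.97 MPa
Goodman: 1/n_f = τ_a/S_se + τ_m/S_su = 222.39/228 + 321.97/652 = 0.97540 + 0.49381 = 1.4692
n_f = 1/1.4692 = 0.6806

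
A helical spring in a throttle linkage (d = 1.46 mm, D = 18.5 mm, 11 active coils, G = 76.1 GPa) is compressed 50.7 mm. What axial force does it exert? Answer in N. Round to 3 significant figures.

31.5 N

k = Gd⁴/(8D³N_a) = (76.1×10³)(1.46⁴)/(8·18.5³·11) = 0.62058 N/mm
F = k·δ = 0.62058 × 50.7 = 31.463 N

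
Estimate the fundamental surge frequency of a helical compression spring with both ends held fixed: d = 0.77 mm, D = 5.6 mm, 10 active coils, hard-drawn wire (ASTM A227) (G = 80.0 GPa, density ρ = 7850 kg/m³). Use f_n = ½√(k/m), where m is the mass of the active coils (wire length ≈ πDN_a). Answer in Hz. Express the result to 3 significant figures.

k = Gd⁴/(8D³N_a) = (80.0×10³)(0.77⁴)/(8·5.6³·10) = 2.0017 N/mm = 2001.7 N/m
Wire length L = πDN_a = π·5.6·10 = 175.93 mm
m = ρ·(πd²/4)·L = 7850 × 0.46566×10⁻⁶ m² × 0.17593 m = 0.0006431 kg
f_n = ½√(k/m) = 0.5·√(2001.7/0.0006431) = 0.5·√(3.1126e+06) = 882.12 Hz

882 Hz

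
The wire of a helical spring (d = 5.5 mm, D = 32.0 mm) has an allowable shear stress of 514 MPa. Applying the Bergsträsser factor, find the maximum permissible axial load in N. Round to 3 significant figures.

842 N

C = D/d = 32.0/5.5 = 5.8182
K_B = (4C+2)/(4C−3) = 25.273/20.273 = 1.2466
τ_max = K·8FD/(πd³) → F_max = τ_allow·πd³/(8DK)
F_max = 514·π·5.5³/(8·32.0·1.2466) = 2.6866e+05/319.14 = 841.82 N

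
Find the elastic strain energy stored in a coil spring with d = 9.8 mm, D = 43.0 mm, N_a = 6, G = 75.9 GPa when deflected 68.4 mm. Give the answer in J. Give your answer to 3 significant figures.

429 J

k = Gd⁴/(8D³N_a) = (75.9×10³)(9.8⁴)/(8·43.0³·6) = 183.44 N/mm
U = ½kδ² = 0.5 × 183.44 × 68.4² = 4.2912e+05 N·mm = 429.12 J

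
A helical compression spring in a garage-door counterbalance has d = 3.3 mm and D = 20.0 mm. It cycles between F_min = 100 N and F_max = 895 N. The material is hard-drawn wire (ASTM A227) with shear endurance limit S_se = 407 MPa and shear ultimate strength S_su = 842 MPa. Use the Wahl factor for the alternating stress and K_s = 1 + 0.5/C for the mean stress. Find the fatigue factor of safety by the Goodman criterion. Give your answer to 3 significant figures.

0.379

C = D/d = 20.0/3.3 = 6.0606; K_W = (4C−1)/(4C−4)+0.615/C = 1.2497; K_s = 1+0.5/C = 1.0825
F_a = (F_max−F_min)/2 = 397.5 N; F_m = (F_max+F_min)/2 = 497.5 N
τ_a = K_W·8F_aD/(πd³) = 1.2497 × 563.33 = 703.99 MPa
τ_m = K_s·8F_mD/(πd³) = 1.0825 × 705.05 = 763.22 MPa
Goodman: 1/n_f = τ_a/S_se + τ_m/S_su = 703.99/407 + 763.22/842 = 1.72969 + 0.90644 = 2.6361
n_f = 1/2.6361 = 0.3793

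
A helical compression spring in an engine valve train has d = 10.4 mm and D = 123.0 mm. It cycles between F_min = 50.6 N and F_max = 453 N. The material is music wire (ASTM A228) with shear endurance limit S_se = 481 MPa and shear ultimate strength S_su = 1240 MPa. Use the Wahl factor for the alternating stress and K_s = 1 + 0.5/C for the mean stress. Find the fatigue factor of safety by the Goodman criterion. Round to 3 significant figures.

5.28

C = D/d = 123.0/10.4 = 11.8269; K_W = (4C−1)/(4C−4)+0.615/C = 1.1213; K_s = 1+0.5/C = 1.0423
F_a = (F_max−F_min)/2 = 201.2 N; F_m = (F_max+F_min)/2 = 251.8 N
τ_a = K_W·8F_aD/(πd³) = 1.1213 × 56.024 = 62.818 MPa
τ_m = K_s·8F_mD/(πd³) = 1.0423 × 70.113 = 73.078 MPa
Goodman: 1/n_f = τ_a/S_se + τ_m/S_su = 62.818/481 + 73.078/1240 = 0.13060 + 0.05893 = 0.18953
n_f = 1/0.18953 = 5.276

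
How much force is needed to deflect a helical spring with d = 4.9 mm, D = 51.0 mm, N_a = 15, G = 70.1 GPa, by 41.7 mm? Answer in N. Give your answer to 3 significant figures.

k = Gd⁴/(8D³N_a) = (70.1×10³)(4.9⁴)/(8·51.0³·15) = 2.5387 N/mm
F = k·δ = 2.5387 × 41.7 = 105.86 N

106 N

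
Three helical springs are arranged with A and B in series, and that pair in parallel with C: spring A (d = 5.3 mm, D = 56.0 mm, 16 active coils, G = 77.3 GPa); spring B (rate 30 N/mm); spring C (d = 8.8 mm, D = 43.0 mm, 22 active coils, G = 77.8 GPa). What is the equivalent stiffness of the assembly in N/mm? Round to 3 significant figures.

k_A = Gd⁴/(8D³N_a) = (77.3×10³)(5.3⁴)/(8·56.0³·16) = 2.7134 N/mm
k_C = Gd⁴/(8D³N_a) = (77.8×10³)(8.8⁴)/(8·43.0³·22) = 33.342 N/mm
Springs A,B series: k_AB = 1/(1/2.7134+1/30) = 2.4883 N/mm; parallel with C: k_eq = 2.4883+33.342 = 35.83 N/mm

35.8 N/mm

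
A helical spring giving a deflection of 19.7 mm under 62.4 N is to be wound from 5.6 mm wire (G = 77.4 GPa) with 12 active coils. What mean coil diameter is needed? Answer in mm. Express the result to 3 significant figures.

63.0 mm

Required rate k = F/δ = 62.4/19.7 = 3.1675 N/mm
D = (Gd⁴/(8N_a·k))^(1/3) = (77.4×10³·5.6⁴/(8·12·3.1675))^(1/3)
  = (250325)^(1/3) = 63.0233 mm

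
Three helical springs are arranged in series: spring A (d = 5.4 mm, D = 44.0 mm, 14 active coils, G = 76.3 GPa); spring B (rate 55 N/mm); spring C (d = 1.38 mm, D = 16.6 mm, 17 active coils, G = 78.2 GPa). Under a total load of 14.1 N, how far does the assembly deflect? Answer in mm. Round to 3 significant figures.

33.3 mm

k_A = Gd⁴/(8D³N_a) = (76.3×10³)(5.4⁴)/(8·44.0³·14) = 6.8002 N/mm
k_C = Gd⁴/(8D³N_a) = (78.2×10³)(1.38⁴)/(8·16.6³·17) = 0.45589 N/mm
Series: 1/k_eq = 1/6.8002 + 1/55 + 1/0.45589 = 2.3587; k_eq = 0.42395 N/mm
δ = F/k_eq = 14.1/0.42395 = 33.258 mm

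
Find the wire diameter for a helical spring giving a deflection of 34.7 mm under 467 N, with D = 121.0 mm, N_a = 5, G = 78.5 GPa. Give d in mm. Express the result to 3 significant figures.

Required rate k = F/δ = 467/34.7 = 13.458 N/mm
d = (8D³N_a·k / G)^(1/4) = (8·121.0³·5·13.458 / (78.5×10³))^0.25
  = (12149)^0.25 = 10.4987 mm

10.5 mm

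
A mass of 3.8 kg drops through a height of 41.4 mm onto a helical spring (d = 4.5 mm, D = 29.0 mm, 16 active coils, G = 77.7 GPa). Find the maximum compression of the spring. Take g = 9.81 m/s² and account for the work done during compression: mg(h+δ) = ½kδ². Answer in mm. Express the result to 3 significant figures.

21.4 mm

k = Gd⁴/(8D³N_a) = (77.7×10³)(4.5⁴)/(8·29.0³·16) = 10.206 N/mm
W = mg = 3.8 × 9.81 = 37.278 N
½kδ² − Wδ − Wh = 0 → δ = (W + √(W² + 2kWh))/k
δ = (37.278 + √(1389.6 + 31502.9))/10.206 = (37.278 + 181.36)/10.206 = 21.422 mm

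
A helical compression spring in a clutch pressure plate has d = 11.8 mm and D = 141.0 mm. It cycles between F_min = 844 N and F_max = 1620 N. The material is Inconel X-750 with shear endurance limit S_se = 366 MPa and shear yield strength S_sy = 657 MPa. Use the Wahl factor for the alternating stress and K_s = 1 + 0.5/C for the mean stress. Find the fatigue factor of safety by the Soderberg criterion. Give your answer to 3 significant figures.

C = D/d = 141.0/11.8 = 11.9492; K_W = (4C−1)/(4C−4)+0.615/C = 1.1200; K_s = 1+0.5/C = 1.0418
F_a = (F_max−F_min)/2 = 388 N; F_m = (F_max+F_min)/2 = 1232 N
τ_a = K_W·8F_aD/(πd³) = 1.1200 × 84.79 = 94.962 MPa
τ_m = K_s·8F_mD/(πd³) = 1.0418 × 269.23 = 280.5 MPa
Soderberg: 1/n_f = τ_a/S_se + τ_m/S_sy = 94.962/366 + 280.5/657 = 0.25946 + 0.42693 = 0.68639
n_f = 1/0.68639 = 1.457

1.46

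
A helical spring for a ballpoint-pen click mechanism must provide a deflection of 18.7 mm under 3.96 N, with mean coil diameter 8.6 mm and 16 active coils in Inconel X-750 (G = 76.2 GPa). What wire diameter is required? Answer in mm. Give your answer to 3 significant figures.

Required rate k = F/δ = 3.96/18.7 = 0.21176 N/mm
d = (8D³N_a·k / G)^(1/4) = (8·8.6³·16·0.21176 / (76.2×10³))^0.25
  = (0.22626)^0.25 = 0.6897 mm

0.690 mm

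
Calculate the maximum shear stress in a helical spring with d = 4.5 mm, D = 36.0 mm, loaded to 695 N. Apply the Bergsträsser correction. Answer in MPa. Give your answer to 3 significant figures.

820 MPa

Spring index C = D/d = 36.0/4.5 = 8.0000
K_B = (4C+2)/(4C−3) = 34.000/29.000 = 1.1724
τ₀ = 8FD/(πd³) = 8·695·36.0/(π·4.5³) = 200160/286.28 = 699.18 MPa
τ_max = K·τ₀ = 1.1724 × 699.18 = 819.73 MPa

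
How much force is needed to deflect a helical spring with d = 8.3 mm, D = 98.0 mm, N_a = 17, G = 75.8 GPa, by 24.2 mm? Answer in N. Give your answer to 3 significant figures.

k = Gd⁴/(8D³N_a) = (75.8×10³)(8.3⁴)/(8·98.0³·17) = 2.8104 N/mm
F = k·δ = 2.8104 × 24.2 = 68.011 N

68.0 N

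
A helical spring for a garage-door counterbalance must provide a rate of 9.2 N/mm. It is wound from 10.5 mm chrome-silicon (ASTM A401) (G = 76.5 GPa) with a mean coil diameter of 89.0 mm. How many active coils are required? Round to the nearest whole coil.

18

N_a = Gd⁴/(8D³k) = (76.5×10³ × 10.5⁴)/(8 × 89.0³ × 9.2)
    = 9.29862e+08 / 5.18857e+07 = 17.92 → 18 coils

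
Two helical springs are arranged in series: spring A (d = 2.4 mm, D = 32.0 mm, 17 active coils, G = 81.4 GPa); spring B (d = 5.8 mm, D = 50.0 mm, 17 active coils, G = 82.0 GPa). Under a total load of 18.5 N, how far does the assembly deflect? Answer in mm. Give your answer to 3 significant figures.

33.9 mm

k_A = Gd⁴/(8D³N_a) = (81.4×10³)(2.4⁴)/(8·32.0³·17) = 0.60601 N/mm
k_B = Gd⁴/(8D³N_a) = (82.0×10³)(5.8⁴)/(8·50.0³·17) = 5.4585 N/mm
Series: 1/k_eq = 1/0.60601 + 1/5.4585 = 1.8333; k_eq = 0.54545 N/mm
δ = F/k_eq = 18.5/0.54545 = 33.917 mm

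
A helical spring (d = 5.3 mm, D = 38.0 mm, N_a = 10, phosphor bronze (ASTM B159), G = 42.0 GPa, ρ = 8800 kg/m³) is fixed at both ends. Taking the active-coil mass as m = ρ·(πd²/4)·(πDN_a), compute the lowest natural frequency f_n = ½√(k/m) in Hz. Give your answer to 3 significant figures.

k = Gd⁴/(8D³N_a) = (42.0×10³)(5.3⁴)/(8·38.0³·10) = 7.5494 N/mm = 7549.4 N/m
Wire length L = πDN_a = π·38.0·10 = 1193.8 mm
m = ρ·(πd²/4)·L = 8800 × 22.062×10⁻⁶ m² × 1.1938 m = 0.23177 kg
f_n = ½√(k/m) = 0.5·√(7549.4/0.23177) = 0.5·√(32573) = 90.24 Hz

90.2 Hz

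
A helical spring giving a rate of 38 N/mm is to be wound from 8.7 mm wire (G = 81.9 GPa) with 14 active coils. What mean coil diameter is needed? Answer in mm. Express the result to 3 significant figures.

D = (Gd⁴/(8N_a·k))^(1/3) = (81.9×10³·8.7⁴/(8·14·38))^(1/3)
  = (110245)^(1/3) = 47.9498 mm

47.9 mm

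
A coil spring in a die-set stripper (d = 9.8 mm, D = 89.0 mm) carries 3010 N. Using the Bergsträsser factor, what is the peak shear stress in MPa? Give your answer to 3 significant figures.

834 MPa

Spring index C = D/d = 89.0/9.8 = 9.0816
K_B = (4C+2)/(4C−3) = 38.327/33.327 = 1.1500
τ₀ = 8FD/(πd³) = 8·3010·89.0/(π·9.8³) = 2.14312e+06/2956.8 = 724.8 MPa
τ_max = K·τ₀ = 1.1500 × 724.8 = 833.54 MPa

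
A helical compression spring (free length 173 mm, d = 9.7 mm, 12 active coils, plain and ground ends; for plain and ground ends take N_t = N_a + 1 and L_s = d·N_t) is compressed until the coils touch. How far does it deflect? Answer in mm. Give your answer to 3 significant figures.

N_t = 13; L_s = 9.7·13 = 126.1 mm
δ_solid = L₀ − L_s = 173 − 126.1 = 46.9 mm

46.9 mm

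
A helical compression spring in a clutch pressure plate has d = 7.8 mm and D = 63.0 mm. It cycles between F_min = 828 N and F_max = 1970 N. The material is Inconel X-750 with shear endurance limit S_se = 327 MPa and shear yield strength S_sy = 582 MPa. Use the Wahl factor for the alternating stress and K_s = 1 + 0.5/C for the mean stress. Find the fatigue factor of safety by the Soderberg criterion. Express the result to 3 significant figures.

C = D/d = 63.0/7.8 = 8.0769; K_W = (4C−1)/(4C−4)+0.615/C = 1.1821; K_s = 1+0.5/C = 1.0619
F_a = (F_max−F_min)/2 = 571 N; F_m = (F_max+F_min)/2 = 1399 N
τ_a = K_W·8F_aD/(πd³) = 1.1821 × 193.03 = 228.19 MPa
τ_m = K_s·8F_mD/(πd³) = 1.0619 × 472.95 = 502.23 MPa
Soderberg: 1/n_f = τ_a/S_se + τ_m/S_sy = 228.19/327 + 502.23/582 = 0.69783 + 0.86293 = 1.5608
n_f = 1/1.5608 = 0.6407

0.641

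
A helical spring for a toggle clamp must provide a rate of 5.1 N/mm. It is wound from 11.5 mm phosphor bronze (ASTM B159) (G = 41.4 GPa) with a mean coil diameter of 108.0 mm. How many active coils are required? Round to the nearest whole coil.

N_a = Gd⁴/(8D³k) = (41.4×10³ × 11.5⁴)/(8 × 108.0³ × 5.1)
    = 7.24089e+08 / 5.13962e+07 = 14.09 → 14 coils

14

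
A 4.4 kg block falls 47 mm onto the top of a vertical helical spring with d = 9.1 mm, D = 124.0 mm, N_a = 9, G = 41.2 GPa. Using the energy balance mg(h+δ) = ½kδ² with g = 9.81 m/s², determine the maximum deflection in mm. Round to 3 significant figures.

70.1 mm

k = Gd⁴/(8D³N_a) = (41.2×10³)(9.1⁴)/(8·124.0³·9) = 2.0581 N/mm
W = mg = 4.4 × 9.81 = 43.164 N
½kδ² − Wδ − Wh = 0 → δ = (W + √(W² + 2kWh))/k
δ = (43.164 + √(1863.1 + 8350.54))/2.0581 = (43.164 + 101.06)/2.0581 = 70.078 mm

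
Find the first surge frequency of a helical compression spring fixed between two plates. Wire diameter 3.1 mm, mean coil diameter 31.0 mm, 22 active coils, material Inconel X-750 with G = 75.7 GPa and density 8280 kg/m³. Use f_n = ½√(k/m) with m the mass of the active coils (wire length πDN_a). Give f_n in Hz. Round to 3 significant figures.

49.9 Hz

k = Gd⁴/(8D³N_a) = (75.7×10³)(3.1⁴)/(8·31.0³·22) = 1.3334 N/mm = 1333.4 N/m
Wire length L = πDN_a = π·31.0·22 = 2142.6 mm
m = ρ·(πd²/4)·L = 8280 × 7.5477×10⁻⁶ m² × 2.1426 m = 0.1339 kg
f_n = ½√(k/m) = 0.5·√(1333.4/0.1339) = 0.5·√(9957.9) = 49.895 Hz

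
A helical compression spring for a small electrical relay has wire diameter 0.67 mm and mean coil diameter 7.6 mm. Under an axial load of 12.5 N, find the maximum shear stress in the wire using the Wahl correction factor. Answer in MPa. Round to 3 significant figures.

906 MPa

Spring index C = D/d = 7.6/0.67 = 11.3433
K_W = (4C−1)/(4C−4) + 0.615/C = 44.373/41.373 + 0.0542 = 1.1267
τ₀ = 8FD/(πd³) = 8·12.5·7.6/(π·0.67³) = 760/0.94487 = 804.34 MPa
τ_max = K·τ₀ = 1.1267 × 804.34 = 906.27 MPa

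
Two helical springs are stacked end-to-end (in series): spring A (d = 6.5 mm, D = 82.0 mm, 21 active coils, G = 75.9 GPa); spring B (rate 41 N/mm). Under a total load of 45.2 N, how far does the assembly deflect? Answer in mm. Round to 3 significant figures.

32.0 mm

k_A = Gd⁴/(8D³N_a) = (75.9×10³)(6.5⁴)/(8·82.0³·21) = 1.4627 N/mm
Series: 1/k_eq = 1/1.4627 + 1/41 = 0.70807; k_eq = 1.4123 N/mm
δ = F/k_eq = 45.2/1.4123 = 32.005 mm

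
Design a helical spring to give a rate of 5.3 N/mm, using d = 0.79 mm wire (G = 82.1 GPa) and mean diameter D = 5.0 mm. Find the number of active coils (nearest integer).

N_a = Gd⁴/(8D³k) = (82.1×10³ × 0.79⁴)/(8 × 5.0³ × 5.3)
    = 31978 / 5300 = 6.034 → 6 coils

6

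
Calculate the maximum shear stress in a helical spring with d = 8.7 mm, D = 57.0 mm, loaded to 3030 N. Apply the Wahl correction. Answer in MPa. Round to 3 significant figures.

Spring index C = D/d = 57.0/8.7 = 6.5517
K_W = (4C−1)/(4C−4) + 0.615/C = 25.207/22.207 + 0.0939 = 1.2290
τ₀ = 8FD/(πd³) = 8·3030·57.0/(π·8.7³) = 1.38168e+06/2068.7 = 667.88 MPa
τ_max = K·τ₀ = 1.2290 × 667.88 = 820.8 MPa

821 MPa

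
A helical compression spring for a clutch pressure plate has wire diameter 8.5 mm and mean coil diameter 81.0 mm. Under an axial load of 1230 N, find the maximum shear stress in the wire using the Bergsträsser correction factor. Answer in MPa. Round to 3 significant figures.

472 MPa

Spring index C = D/d = 81.0/8.5 = 9.5294
K_B = (4C+2)/(4C−3) = 40.118/35.118 = 1.1424
τ₀ = 8FD/(πd³) = 8·1230·81.0/(π·8.5³) = 797040/1929.3 = 413.12 MPa
τ_max = K·τ₀ = 1.1424 × 413.12 = 471.94 MPa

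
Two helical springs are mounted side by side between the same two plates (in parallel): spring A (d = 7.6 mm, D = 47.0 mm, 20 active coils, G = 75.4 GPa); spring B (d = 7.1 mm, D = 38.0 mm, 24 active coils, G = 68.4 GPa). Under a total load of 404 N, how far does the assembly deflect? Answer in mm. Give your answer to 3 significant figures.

k_A = Gd⁴/(8D³N_a) = (75.4×10³)(7.6⁴)/(8·47.0³·20) = 15.143 N/mm
k_B = Gd⁴/(8D³N_a) = (68.4×10³)(7.1⁴)/(8·38.0³·24) = 16.498 N/mm
Parallel: k_eq = 15.143 + 16.498 = 31.641 N/mm
δ = F/k_eq = 404/31.641 = 12.768 mm

12.8 mm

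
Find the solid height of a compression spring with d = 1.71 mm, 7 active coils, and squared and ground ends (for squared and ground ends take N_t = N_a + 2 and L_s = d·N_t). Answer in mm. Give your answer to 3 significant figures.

squared and ground ends: N_t = N_a + 2 = 7 + 2 = 9
L_s = d·N_t = 1.71 × 9 = 15.39 mm

15.4 mm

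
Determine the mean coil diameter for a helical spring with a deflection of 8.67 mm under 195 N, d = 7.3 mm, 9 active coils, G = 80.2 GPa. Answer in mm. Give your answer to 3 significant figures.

52.0 mm

Required rate k = F/δ = 195/8.67 = 22.491 N/mm
D = (Gd⁴/(8N_a·k))^(1/3) = (80.2×10³·7.3⁴/(8·9·22.491))^(1/3)
  = (140643)^(1/3) = 52.0043 mm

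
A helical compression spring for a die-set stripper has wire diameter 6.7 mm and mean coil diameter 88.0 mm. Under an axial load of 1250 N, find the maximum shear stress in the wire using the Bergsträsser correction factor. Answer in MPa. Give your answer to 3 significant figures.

Spring index C = D/d = 88.0/6.7 = 13.1343
K_B = (4C+2)/(4C−3) = 54.537/49.537 = 1.1009
τ₀ = 8FD/(πd³) = 8·1250·88.0/(π·6.7³) = 880000/944.87 = 931.34 MPa
τ_max = K·τ₀ = 1.1009 × 931.34 = 1025.3 MPa

1030 MPa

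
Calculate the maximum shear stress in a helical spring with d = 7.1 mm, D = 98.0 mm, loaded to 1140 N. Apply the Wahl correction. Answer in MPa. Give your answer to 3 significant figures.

877 MPa

Spring index C = D/d = 98.0/7.1 = 13.8028
K_W = (4C−1)/(4C−4) + 0.615/C = 54.211/51.211 + 0.0446 = 1.1031
τ₀ = 8FD/(πd³) = 8·1140·98.0/(π·7.1³) = 893760/1124.4 = 794.87 MPa
τ_max = K·τ₀ = 1.1031 × 794.87 = 876.85 MPa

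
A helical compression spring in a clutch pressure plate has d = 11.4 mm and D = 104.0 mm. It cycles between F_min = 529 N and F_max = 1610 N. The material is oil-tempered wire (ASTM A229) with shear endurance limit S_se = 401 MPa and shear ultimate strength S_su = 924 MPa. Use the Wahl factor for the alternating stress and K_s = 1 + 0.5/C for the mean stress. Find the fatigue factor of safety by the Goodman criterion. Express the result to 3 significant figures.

C = D/d = 104.0/11.4 = 9.1228; K_W = (4C−1)/(4C−4)+0.615/C = 1.1597; K_s = 1+0.5/C = 1.0548
F_a = (F_max−F_min)/2 = 540.5 N; F_m = (F_max+F_min)/2 = 1069.5 N
τ_a = K_W·8F_aD/(πd³) = 1.1597 × 96.617 = 112.05 MPa
τ_m = K_s·8F_mD/(πd³) = 1.0548 × 191.18 = 201.66 MPa
Goodman: 1/n_f = τ_a/S_se + τ_m/S_su = 112.05/401 + 201.66/924 = 0.27943 + 0.21824 = 0.49767
n_f = 1/0.49767 = 2.009

2.01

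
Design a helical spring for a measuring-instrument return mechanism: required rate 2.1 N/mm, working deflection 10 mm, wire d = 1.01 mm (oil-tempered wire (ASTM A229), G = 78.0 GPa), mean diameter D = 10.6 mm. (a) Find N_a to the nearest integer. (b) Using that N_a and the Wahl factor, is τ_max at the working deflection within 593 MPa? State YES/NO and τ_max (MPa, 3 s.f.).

N_a = Gd⁴/(8D³k) = (78.0×10³)(1.01⁴)/(8·10.6³·2.1) = 4.057 → N_a = 4
Actual rate k = Gd⁴/(8D³·4) = 2.1297 N/mm
Working load F = kδ = 2.1297·10 = 21.297 N
C = 10.6/1.01 = 10.4950; K_W = (4C−1)/(4C−4)+0.615/C = 1.1376
τ_max = K_W·8FD/(πd³) = 1.1376·557.95 = 634.72 MPa
τ_max > 593 MPa → exceeds allowable

(a) 4 coils; (b) NO, τ_max = 635 MPa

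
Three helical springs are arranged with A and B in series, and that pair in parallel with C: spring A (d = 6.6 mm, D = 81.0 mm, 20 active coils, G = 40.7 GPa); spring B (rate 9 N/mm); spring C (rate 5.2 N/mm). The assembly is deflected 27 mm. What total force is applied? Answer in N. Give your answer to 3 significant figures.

163 N

k_A = Gd⁴/(8D³N_a) = (40.7×10³)(6.6⁴)/(8·81.0³·20) = 0.90823 N/mm
Springs A,B series: k_AB = 1/(1/0.90823+1/9) = 0.82498 N/mm; parallel with C: k_eq = 0.82498+5.2 = 6.025 N/mm
F = k_eq·δ = 6.025·27 = 162.67 N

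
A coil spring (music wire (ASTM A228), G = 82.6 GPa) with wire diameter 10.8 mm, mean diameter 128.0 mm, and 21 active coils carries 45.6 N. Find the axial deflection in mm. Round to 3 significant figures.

14.3 mm

k = Gd⁴/(8D³N_a) = (82.6×10³)(10.8⁴)/(8·128.0³·21) = 3.1896 N/mm
δ = F/k = 45.6 / 3.1896 = 14.296 mm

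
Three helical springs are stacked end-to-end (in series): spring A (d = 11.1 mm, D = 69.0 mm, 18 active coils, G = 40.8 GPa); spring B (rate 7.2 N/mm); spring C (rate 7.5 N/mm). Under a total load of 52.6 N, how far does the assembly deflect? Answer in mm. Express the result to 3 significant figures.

k_A = Gd⁴/(8D³N_a) = (40.8×10³)(11.1⁴)/(8·69.0³·18) = 13.093 N/mm
Series: 1/k_eq = 1/13.093 + 1/7.2 + 1/7.5 = 0.3486; k_eq = 2.8686 N/mm
δ = F/k_eq = 52.6/2.8686 = 18.336 mm

18.3 mm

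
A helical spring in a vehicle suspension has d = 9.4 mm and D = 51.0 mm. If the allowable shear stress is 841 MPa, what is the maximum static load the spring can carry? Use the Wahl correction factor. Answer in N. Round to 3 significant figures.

C = D/d = 51.0/9.4 = 5.4255
K_W = (4C−1)/(4C−4) + 0.615/C = 20.702/17.702 + 0.1134 = 1.2828
τ_max = K·8FD/(πd³) → F_max = τ_allow·πd³/(8DK)
F_max = 841·π·9.4³/(8·51.0·1.2828) = 2.1945e+06/523.39 = 4192.8 N

4190 N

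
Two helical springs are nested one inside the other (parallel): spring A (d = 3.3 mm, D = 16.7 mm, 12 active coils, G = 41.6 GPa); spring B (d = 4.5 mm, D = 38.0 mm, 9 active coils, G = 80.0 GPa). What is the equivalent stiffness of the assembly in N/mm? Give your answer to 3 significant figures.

19.3 N/mm

k_A = Gd⁴/(8D³N_a) = (41.6×10³)(3.3⁴)/(8·16.7³·12) = 11.034 N/mm
k_B = Gd⁴/(8D³N_a) = (80.0×10³)(4.5⁴)/(8·38.0³·9) = 8.3034 N/mm
Parallel: k_eq = 11.034 + 8.3034 = 19.337 N/mm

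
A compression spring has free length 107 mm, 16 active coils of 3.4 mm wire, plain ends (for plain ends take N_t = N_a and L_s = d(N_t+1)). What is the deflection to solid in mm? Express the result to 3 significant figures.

N_t = 16; L_s = 3.4·17 = 57.8 mm
δ_solid = L₀ − L_s = 107 − 57.8 = 49.2 mm

49.2 mm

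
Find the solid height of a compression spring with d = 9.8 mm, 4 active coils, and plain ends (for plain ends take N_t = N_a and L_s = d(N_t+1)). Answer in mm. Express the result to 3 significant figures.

plain ends: N_t = N_a = 4
L_s = d·(N_t+1) = 9.8 × 5 = 49 mm

49.0 mm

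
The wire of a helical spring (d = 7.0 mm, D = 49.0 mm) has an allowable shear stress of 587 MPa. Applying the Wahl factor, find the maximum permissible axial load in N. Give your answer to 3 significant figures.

C = D/d = 49.0/7.0 = 7.0000
K_W = (4C−1)/(4C−4) + 0.615/C = 27.000/24.000 + 0.0879 = 1.2129
τ_max = K·8FD/(πd³) → F_max = τ_allow·πd³/(8DK)
F_max = 587·π·7.0³/(8·49.0·1.2129) = 6.3253e+05/475.44 = 1330.4 N

1330 N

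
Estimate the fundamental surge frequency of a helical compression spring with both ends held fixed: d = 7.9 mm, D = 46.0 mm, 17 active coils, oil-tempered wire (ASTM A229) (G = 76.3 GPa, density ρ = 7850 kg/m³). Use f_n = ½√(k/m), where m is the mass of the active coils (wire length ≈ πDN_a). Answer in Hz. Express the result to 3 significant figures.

77.1 Hz

k = Gd⁴/(8D³N_a) = (76.3×10³)(7.9⁴)/(8·46.0³·17) = 22.45 N/mm = 22450 N/m
Wire length L = πDN_a = π·46.0·17 = 2456.7 mm
m = ρ·(πd²/4)·L = 7850 × 49.017×10⁻⁶ m² × 2.4567 m = 0.9453 kg
f_n = ½√(k/m) = 0.5·√(22450/0.9453) = 0.5·√(23749) = 77.054 Hz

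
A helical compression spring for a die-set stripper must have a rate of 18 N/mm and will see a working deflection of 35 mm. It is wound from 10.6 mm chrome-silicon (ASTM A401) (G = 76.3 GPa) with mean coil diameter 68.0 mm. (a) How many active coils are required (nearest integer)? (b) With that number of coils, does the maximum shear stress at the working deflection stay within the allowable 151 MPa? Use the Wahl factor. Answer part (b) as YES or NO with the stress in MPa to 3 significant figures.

N_a = Gd⁴/(8D³k) = (76.3×10³)(10.6⁴)/(8·68.0³·18) = 21.27 → N_a = 21
Actual rate k = Gd⁴/(8D³·21) = 18.235 N/mm
Working load F = kδ = 18.235·35 = 638.23 N
C = 68.0/10.6 = 6.4151; K_W = (4C−1)/(4C−4)+0.615/C = 1.2344
τ_max = K_W·8FD/(πd³) = 1.2344·92.792 = 114.54 MPa
τ_max ≤ 151 MPa → acceptable

(a) 21 coils; (b) YES, τ_max = 115 MPa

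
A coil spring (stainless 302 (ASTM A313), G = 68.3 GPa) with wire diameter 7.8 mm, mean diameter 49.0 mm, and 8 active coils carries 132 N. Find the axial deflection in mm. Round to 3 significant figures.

k = Gd⁴/(8D³N_a) = (68.3×10³)(7.8⁴)/(8·49.0³·8) = 33.576 N/mm
δ = F/k = 132 / 33.576 = 3.9314 mm

3.93 mm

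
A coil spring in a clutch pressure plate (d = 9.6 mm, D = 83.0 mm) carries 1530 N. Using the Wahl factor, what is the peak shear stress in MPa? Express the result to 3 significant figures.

Spring index C = D/d = 83.0/9.6 = 8.6458
K_W = (4C−1)/(4C−4) + 0.615/C = 33.583/30.583 + 0.0711 = 1.1692
τ₀ = 8FD/(πd³) = 8·1530·83.0/(π·9.6³) = 1.01592e+06/2779.5 = 365.51 MPa
τ_max = K·τ₀ = 1.1692 × 365.51 = 427.36 MPa

427 MPa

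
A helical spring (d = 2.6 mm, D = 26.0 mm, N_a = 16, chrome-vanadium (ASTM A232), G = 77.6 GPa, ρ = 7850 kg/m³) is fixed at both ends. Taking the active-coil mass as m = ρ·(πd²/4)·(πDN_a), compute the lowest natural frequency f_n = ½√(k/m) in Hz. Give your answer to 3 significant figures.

85.1 Hz

k = Gd⁴/(8D³N_a) = (77.6×10³)(2.6⁴)/(8·26.0³·16) = 1.5763 N/mm = 1576.3 N/m
Wire length L = πDN_a = π·26.0·16 = 1306.9 mm
m = ρ·(πd²/4)·L = 7850 × 5.3093×10⁻⁶ m² × 1.3069 m = 0.054469 kg
f_n = ½√(k/m) = 0.5·√(1576.3/0.054469) = 0.5·√(28938) = 85.057 Hz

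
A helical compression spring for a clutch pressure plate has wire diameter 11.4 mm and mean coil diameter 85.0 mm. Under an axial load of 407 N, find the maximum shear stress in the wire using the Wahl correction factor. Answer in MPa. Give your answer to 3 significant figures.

Spring index C = D/d = 85.0/11.4 = 7.4561
K_W = (4C−1)/(4C−4) + 0.615/C = 28.825/25.825 + 0.0825 = 1.1987
τ₀ = 8FD/(πd³) = 8·407·85.0/(π·11.4³) = 276760/4654.4 = 59.462 MPa
τ_max = K·τ₀ = 1.1987 × 59.462 = 71.274 MPa

71.3 MPa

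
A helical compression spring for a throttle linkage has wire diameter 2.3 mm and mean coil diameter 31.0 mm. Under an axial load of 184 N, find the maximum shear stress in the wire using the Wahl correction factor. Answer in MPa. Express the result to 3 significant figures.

1320 MPa

Spring index C = D/d = 31.0/2.3 = 13.4783
K_W = (4C−1)/(4C−4) + 0.615/C = 52.913/49.913 + 0.0456 = 1.1057
τ₀ = 8FD/(πd³) = 8·184·31.0/(π·2.3³) = 45632/38.224 = 1193.8 MPa
τ_max = K·τ₀ = 1.1057 × 1193.8 = 1320 MPa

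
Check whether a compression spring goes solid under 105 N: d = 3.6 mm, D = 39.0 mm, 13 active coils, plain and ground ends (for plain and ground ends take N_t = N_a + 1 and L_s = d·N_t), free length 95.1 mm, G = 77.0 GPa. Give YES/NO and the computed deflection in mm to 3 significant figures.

YES, δ = 50.1 mm

k = Gd⁴/(8D³N_a) = (77.0×10³)(3.6⁴)/(8·39.0³·13) = 2.0964 N/mm
N_t = 14; L_s = 3.6·14 = 50.4 mm; δ_solid = L₀ − L_s = 95.1 − 50.4 = 44.7 mm
δ = F/k = 105/2.0964 = 50.086 mm
δ ≥ δ_solid → spring goes solid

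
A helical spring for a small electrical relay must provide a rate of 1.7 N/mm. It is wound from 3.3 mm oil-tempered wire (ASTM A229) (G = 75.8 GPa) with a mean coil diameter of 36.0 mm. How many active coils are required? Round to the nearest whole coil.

14

N_a = Gd⁴/(8D³k) = (75.8×10³ × 3.3⁴)/(8 × 36.0³ × 1.7)
    = 8.98928e+06 / 634522 = 14.17 → 14 coils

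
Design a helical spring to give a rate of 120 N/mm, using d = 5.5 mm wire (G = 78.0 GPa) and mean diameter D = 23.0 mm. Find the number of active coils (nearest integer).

6

N_a = Gd⁴/(8D³k) = (78.0×10³ × 5.5⁴)/(8 × 23.0³ × 120)
    = 7.13749e+07 / 1.16803e+07 = 6.111 → 6 coils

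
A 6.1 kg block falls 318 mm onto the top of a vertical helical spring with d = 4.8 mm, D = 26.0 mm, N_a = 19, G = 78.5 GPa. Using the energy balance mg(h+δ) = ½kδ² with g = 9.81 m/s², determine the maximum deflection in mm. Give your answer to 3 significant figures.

53.4 mm

k = Gd⁴/(8D³N_a) = (78.5×10³)(4.8⁴)/(8·26.0³·19) = 15.598 N/mm
W = mg = 6.1 × 9.81 = 59.841 N
½kδ² − Wδ − Wh = 0 → δ = (W + √(W² + 2kWh))/k
δ = (59.841 + √(3580.9 + 593645))/15.598 = (59.841 + 772.8)/15.598 = 53.381 mm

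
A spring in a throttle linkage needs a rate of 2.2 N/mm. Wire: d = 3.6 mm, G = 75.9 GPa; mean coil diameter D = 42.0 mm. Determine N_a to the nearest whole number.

10

N_a = Gd⁴/(8D³k) = (75.9×10³ × 3.6⁴)/(8 × 42.0³ × 2.2)
    = 1.27483e+07 / 1.30395e+06 = 9.777 → 10 coils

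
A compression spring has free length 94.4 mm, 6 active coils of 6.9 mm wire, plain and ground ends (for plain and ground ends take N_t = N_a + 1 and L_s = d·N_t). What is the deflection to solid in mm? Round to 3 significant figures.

N_t = 7; L_s = 6.9·7 = 48.3 mm
δ_solid = L₀ − L_s = 94.4 − 48.3 = 46.1 mm

46.1 mm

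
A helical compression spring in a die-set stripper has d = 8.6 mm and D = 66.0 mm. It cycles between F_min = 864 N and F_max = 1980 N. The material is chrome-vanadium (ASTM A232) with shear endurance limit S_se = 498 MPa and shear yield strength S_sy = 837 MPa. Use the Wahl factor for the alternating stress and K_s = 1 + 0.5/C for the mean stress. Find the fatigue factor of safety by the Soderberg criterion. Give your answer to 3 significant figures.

C = D/d = 66.0/8.6 = 7.6744; K_W = (4C−1)/(4C−4)+0.615/C = 1.1925; K_s = 1+0.5/C = 1.0652
F_a = (F_max−F_min)/2 = 558 N; F_m = (F_max+F_min)/2 = 1422 N
τ_a = K_W·8F_aD/(πd³) = 1.1925 × 147.44 = 175.83 MPa
τ_m = K_s·8F_mD/(πd³) = 1.0652 × 375.74 = 400.22 MPa
Soderberg: 1/n_f = τ_a/S_se + τ_m/S_sy = 175.83/498 + 400.22/837 = 0.35306 + 0.47816 = 0.83123
n_f = 1/0.83123 = 1.203

1.20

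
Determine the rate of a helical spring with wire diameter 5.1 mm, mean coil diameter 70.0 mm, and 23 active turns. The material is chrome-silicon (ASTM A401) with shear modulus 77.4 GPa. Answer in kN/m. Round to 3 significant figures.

0.830 kN/m

k = Gd⁴/(8D³N_a) = (77.4×10³ × 5.1⁴) / (8 × 70.0³ × 23)
  = 5.23627e+07 / 6.3112e+07 = 0.82968 N/mm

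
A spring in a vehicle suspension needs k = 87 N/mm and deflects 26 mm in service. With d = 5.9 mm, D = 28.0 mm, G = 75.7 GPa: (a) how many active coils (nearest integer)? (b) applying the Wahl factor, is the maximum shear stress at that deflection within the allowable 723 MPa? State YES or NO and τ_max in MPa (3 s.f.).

(a) 6 coils; (b) NO, τ_max = 1040 MPa

N_a = Gd⁴/(8D³k) = (75.7×10³)(5.9⁴)/(8·28.0³·87) = 6.004 → N_a = 6
Actual rate k = Gd⁴/(8D³·6) = 87.054 N/mm
Working load F = kδ = 87.054·26 = 2263.4 N
C = 28.0/5.9 = 4.7458; K_W = (4C−1)/(4C−4)+0.615/C = 1.3298
τ_max = K_W·8FD/(πd³) = 1.3298·785.79 = 1044.9 MPa
τ_max > 723 MPa → exceeds allowable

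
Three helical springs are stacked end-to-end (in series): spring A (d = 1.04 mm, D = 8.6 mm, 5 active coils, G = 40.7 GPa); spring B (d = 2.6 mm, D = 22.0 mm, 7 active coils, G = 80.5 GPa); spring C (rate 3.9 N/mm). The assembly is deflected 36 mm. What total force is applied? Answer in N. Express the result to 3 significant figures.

37.8 N

k_A = Gd⁴/(8D³N_a) = (40.7×10³)(1.04⁴)/(8·8.6³·5) = 1.8714 N/mm
k_B = Gd⁴/(8D³N_a) = (80.5×10³)(2.6⁴)/(8·22.0³·7) = 6.1693 N/mm
Series: 1/k_eq = 1/1.8714 + 1/6.1693 + 1/3.9 = 0.95286; k_eq = 1.0495 N/mm
F = k_eq·δ = 1.0495·36 = 37.781 N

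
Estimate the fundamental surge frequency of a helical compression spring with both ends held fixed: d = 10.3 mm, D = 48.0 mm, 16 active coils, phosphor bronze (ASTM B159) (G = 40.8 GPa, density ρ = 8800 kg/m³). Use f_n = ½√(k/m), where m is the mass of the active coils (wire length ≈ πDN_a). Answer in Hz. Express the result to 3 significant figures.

67.7 Hz

k = Gd⁴/(8D³N_a) = (40.8×10³)(10.3⁴)/(8·48.0³·16) = 32.44 N/mm = 32440 N/m
Wire length L = πDN_a = π·48.0·16 = 2412.7 mm
m = ρ·(πd²/4)·L = 8800 × 83.323×10⁻⁶ m² × 2.4127 m = 1.7691 kg
f_n = ½√(k/m) = 0.5·√(32440/1.7691) = 0.5·√(18337) = 67.706 Hz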